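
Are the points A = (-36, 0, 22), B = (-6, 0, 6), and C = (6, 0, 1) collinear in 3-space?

No

AB = (30, 0, -16), AC = (42, 0, -21).
Comparing components 3 and 1: (-16)(42) − (30)(-21) = -42 ≠ 0, so AB and AC are not parallel and the points are not collinear.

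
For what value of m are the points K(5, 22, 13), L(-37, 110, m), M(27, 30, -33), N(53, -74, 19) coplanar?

Normal to plane KMN: n = (-4368, -2340, -2496); plane equation n·P = -105768.
Requiring n·L = -105768: (-2496)m + (-95784) = -105768.
So m = 4.

4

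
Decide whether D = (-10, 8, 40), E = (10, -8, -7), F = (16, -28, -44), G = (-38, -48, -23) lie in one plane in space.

No

A normal to the plane through D, E, F is n = DE × DF = (-348, 458, -304).
The plane has equation n·P = -5016. For G: n·G = -1768.
-1768 ≠ -5016, so G is off the plane.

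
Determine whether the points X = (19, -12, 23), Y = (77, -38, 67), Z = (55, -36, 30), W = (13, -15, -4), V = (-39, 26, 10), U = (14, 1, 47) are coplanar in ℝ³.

No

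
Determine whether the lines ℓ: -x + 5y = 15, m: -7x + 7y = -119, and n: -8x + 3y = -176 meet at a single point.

Yes

Lines aᵢx + bᵢy = cᵢ with pairwise distinct directions are concurrent exactly when det[aᵢ bᵢ cᵢ] = 0.
Here the determinant is 0.
It vanishes, so the lines are concurrent at (25, 8).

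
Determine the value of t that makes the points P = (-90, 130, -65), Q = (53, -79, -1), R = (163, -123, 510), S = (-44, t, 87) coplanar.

96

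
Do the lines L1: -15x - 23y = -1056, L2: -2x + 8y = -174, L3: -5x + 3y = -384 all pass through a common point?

Yes

The three lines meet at one point iff the augmented coefficient matrix [aᵢ bᵢ cᵢ] has rank < 3, i.e. its determinant vanishes.
Here the determinant is 0.
It vanishes, so the lines are concurrent at (75, -3).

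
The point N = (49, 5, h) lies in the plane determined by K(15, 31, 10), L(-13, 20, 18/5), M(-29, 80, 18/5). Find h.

78/5

The plane through K, L, M has equation 384x + (512/5)y − 1856z = -48128/5.
Substituting N: (-1856)h + (19328) = -48128/5, so h = 78/5.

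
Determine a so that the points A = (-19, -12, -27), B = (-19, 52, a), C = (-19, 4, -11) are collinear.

Collinearity requires AB × AC = 0; each component is linear in a.
The x-component gives (-16)a + (592) = 0, so a = 37.
The remaining components then also vanish.

37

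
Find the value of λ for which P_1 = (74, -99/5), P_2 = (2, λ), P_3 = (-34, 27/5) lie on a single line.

The three points are collinear iff det[P_1P_2; P_1P_3] = 0.
This determinant is linear in λ: (108)λ + (324) = 0, so λ = -3.

-3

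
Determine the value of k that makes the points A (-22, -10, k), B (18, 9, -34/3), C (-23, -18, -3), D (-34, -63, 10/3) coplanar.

Coplanarity ⇔ det[AB; AC; AD] = 0.
Expanding, this is linear in k: (-1548)k + (-6192) = 0.
So k = -4.

-4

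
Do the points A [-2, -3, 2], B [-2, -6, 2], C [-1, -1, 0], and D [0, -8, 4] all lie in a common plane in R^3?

A normal to the plane through A, B, C is n = AB × AC = (6, 0, 3).
The plane has equation n·P = -6. For D: n·D = 12.
12 ≠ -6, so D is off the plane.

No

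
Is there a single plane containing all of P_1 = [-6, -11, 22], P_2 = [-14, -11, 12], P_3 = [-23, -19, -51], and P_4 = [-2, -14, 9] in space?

With P_1 as base: P_1P_2 = (-8, 0, -10), P_1P_3 = (-17, -8, -73), P_1P_4 = (4, -3, -13).
P_1P_3 × P_1P_4 = (-115, -513, 83).
P_1P_2 · (P_1P_3 × P_1P_4) = 90.
Since 90 ≠ 0, the four points are not coplanar.

No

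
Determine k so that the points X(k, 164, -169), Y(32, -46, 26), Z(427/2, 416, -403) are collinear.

Collinearity requires XY × XZ = 0; each component is linear in k.
The y-component gives (-429)k + (98241/2) = 0, so k = 229/2.
The remaining components then also vanish.

229/2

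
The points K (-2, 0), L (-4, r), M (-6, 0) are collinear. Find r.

The three points are collinear iff det[KL; KM] = 0.
This determinant is linear in r: (4)r + (0) = 0, so r = 0.

0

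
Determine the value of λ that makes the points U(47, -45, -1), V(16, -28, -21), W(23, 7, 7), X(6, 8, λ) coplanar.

Normal to plane UVW: n = (1176, 728, -1204); plane equation n·P = 23716.
Requiring n·X = 23716: (-1204)λ + (12880) = 23716.
So λ = -9.

-9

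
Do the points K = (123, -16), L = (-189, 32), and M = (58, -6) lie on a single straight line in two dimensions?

KL = (-312, 48), KM = (-65, 10).
Checking proportionality: KM = 5/24·KL, so the vectors are parallel and the points are collinear.

Yes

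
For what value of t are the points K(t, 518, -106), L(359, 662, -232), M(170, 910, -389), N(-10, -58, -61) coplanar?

581

Coplanarity ⇔ det[KL; KM; KN] = 0.
Expanding, this is linear in t: (70632)t + (-41037192) = 0.
So t = 581.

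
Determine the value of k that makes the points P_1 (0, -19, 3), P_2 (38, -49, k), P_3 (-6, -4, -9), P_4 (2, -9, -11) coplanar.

Normal to plane P_1P_3P_4: n = (-90, -108, -90); plane equation n·P = 1782.
Requiring n·P_2 = 1782: (-90)k + (1872) = 1782.
So k = 1.

1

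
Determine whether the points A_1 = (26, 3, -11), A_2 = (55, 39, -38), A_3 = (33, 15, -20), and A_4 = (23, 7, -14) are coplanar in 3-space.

The four points are coplanar iff the 3×3 determinant with rows A_1A_2, A_1A_3, A_1A_4 is zero.
Rows: (29, 36, -27), (7, 12, -9), (-3, 4, -3).
Expanding along the first row: (29)(0) − (36)(-48) + (-27)(64) = 0.
Zero determinant ⇒ coplanar.

Yes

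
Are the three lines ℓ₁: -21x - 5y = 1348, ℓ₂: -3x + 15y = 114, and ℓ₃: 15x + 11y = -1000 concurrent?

Yes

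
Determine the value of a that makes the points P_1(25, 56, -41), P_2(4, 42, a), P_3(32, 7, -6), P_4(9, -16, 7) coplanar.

Normal to plane P_1P_3P_4: n = (168, -896, -1288); plane equation n·P = 6832.
Requiring n·P_2 = 6832: (-1288)a + (-36960) = 6832.
So a = -34.

-34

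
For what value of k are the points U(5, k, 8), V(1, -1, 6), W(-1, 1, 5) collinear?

Collinearity requires UV × UW = 0; each component is linear in k.
The x-component gives (1)k + (5) = 0, so k = -5.
The remaining components then also vanish.

-5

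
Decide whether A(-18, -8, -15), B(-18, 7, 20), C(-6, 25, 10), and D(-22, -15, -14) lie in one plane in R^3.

Yes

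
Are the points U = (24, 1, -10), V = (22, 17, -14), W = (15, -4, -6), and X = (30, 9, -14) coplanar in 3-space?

Yes

The four points are coplanar iff the 3×3 determinant with rows UV, UW, UX is zero.
Rows: (-2, 16, -4), (-9, -5, 4), (6, 8, -4).
Expanding along the first row: (-2)(-12) − (16)(12) + (-4)(-42) = 0.
Zero determinant ⇒ coplanar.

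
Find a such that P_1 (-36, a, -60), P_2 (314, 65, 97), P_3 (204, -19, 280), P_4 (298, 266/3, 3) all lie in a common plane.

Coplanarity ⇔ det[P_1P_2; P_1P_3; P_1P_4] = 0.
Expanding, this is linear in a: (13268)a + (-703204/3) = 0.
So a = 53/3.

53/3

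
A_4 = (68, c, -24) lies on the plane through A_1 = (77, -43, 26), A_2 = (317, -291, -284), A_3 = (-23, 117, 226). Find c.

The plane through A_1, A_2, A_3 has equation −17000y + 13600z = 1084600.
Substituting A_4: (-17000)c + (-326400) = 1084600, so c = -83.

-83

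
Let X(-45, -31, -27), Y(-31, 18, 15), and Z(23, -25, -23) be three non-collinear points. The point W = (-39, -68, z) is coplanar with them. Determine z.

-59

Coplanarity requires XY · (XZ × XW) = 0.
XY = (14, 49, 42), XZ = (68, 6, 4); the triple product is linear in z with coefficient -3248 and constant term -191632.
Setting it to zero: z = -59.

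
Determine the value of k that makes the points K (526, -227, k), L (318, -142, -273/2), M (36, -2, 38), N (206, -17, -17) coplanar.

-252

Coplanarity ⇔ det[KL; KM; KN] = 0.
Expanding, this is linear in k: (19570)k + (4931640) = 0.
So k = -252.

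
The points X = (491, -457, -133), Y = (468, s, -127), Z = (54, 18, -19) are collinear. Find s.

-432

Direction XZ = (-437, 475, 114). From the x-coordinate of Y, the parameter along the line is τ = (468 − 491)/(-437) = 1/19.
Then s = (-457) + 1/19·(475) = -432.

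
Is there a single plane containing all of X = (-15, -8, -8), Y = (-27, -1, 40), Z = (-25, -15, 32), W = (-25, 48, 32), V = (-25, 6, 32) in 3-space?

The plane through X, Y, Z has normal n = XY × XZ = (616, 0, 154) and equation n·P = -10472.
Checking the remaining points: n·W = -10472, n·V = -10472.
All equal -10472, so all 5 points lie in one plane.

Yes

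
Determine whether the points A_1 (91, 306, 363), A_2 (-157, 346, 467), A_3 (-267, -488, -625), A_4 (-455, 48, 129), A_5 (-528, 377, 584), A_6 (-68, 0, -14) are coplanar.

The plane through A_1, A_2, A_3 has normal n = A_1A_2 × A_1A_3 = (43056, -282256, 211232) and equation n·P = -5775024.
Checking the remaining points: n·A_4 = -5889840, n·A_5 = -5784592, n·A_6 = -5885056.
Since n·A_4 = -5889840 ≠ -5775024, A_4 is off the plane and the points are not all coplanar.

No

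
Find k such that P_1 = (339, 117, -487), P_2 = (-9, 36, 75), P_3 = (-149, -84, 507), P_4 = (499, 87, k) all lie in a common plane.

-587

Coplanarity ⇔ det[P_1P_2; P_1P_3; P_1P_4] = 0.
Expanding, this is linear in k: (30420)k + (17856540) = 0.
So k = -587.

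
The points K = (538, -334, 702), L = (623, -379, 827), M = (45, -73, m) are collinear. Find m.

-23

Direction KL = (85, -45, 125). From the x-coordinate of M, the parameter along the line is τ = (45 − 538)/85 = -29/5.
Then m = 702 + (-29/5)·(125) = -23.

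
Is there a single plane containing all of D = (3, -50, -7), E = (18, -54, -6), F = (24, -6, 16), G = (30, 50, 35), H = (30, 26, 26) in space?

No

The plane through D, E, F has normal n = DE × DF = (-136, -324, 744) and equation n·P = 10584.
Checking the remaining points: n·G = 5760, n·H = 6840.
Since n·G = 5760 ≠ 10584, G is off the plane and the points are not all coplanar.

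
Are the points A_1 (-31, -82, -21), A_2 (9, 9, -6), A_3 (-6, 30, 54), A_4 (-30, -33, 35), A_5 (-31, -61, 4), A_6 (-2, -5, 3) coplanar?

The plane through A_1, A_2, A_3 has normal n = A_1A_2 × A_1A_3 = (5145, -2625, 2205) and equation n·P = 9450.
Checking the remaining points: n·A_4 = 9450, n·A_5 = 9450, n·A_6 = 9450.
All equal 9450, so all 6 points lie in one plane.

Yes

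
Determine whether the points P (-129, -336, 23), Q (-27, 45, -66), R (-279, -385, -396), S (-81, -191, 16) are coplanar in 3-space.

No

A normal to the plane through P, Q, R is n = PQ × PR = (-164000, 56088, 52152).
The plane has equation n·X = 3509928. For S: n·S = 3405624.
3405624 ≠ 3509928, so S is off the plane.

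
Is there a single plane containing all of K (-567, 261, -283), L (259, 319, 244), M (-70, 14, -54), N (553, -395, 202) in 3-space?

With K as base: KL = (826, 58, 527), KM = (497, -247, 229), KN = (1120, -656, 485).
KM × KN = (30429, 15435, -49392).
KL · (KM × KN) = 0.
The scalar triple product vanishes, so the four points are coplanar.

Yes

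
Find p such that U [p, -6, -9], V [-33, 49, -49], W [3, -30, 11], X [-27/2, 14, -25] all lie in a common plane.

-11/2

The points are coplanar iff UV · (UW × UX) = 0.
Expanding, this is linear in p: (-204)p + (-1122) = 0.
So p = -11/2.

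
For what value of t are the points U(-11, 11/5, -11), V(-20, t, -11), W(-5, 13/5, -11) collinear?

Collinearity requires UV × UW = 0; each component is linear in t.
The z-component gives (-6)t + (48/5) = 0, so t = 8/5.
The remaining components then also vanish.

8/5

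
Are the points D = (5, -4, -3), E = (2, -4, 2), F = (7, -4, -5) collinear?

DE = (-3, 0, 5), DF = (2, 0, -2).
Comparing components 3 and 1: (5)(2) − (-3)(-2) = 4 ≠ 0, so DE and DF are not parallel and the points are not collinear.

No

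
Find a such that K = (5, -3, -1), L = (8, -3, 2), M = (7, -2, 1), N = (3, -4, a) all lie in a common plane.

-3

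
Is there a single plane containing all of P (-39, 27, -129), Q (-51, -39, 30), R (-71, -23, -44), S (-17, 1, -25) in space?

Yes

With P as base: PQ = (-12, -66, 159), PR = (-32, -50, 85), PS = (22, -26, 104).
PR × PS = (-2990, 5198, 1932).
PQ · (PR × PS) = 0.
The scalar triple product vanishes, so the four points are coplanar.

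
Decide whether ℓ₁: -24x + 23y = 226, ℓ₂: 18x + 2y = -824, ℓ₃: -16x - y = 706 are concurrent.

Intersecting ℓ₁ and ℓ₂: solving the 2×2 system gives (x, y) = (-42, -34).
Substitute into ℓ₃: (-16)(-42) + (-1)(-34) = 706.
This equals 706, so (-42, -34) lies on all three lines and they are concurrent.

Yes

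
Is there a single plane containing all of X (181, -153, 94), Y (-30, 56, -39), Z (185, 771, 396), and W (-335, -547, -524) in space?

No

The four points are coplanar iff the 3×3 determinant with rows XY, XZ, XW is zero.
Rows: (-211, 209, -133), (4, 924, 302), (-516, -394, -618).
Expanding along the first row: (-211)(-452044) − (209)(153360) + (-133)(475208) = 126380.
Nonzero ⇒ not coplanar.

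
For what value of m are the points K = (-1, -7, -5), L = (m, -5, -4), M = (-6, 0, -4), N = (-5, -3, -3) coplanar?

-3

The points are coplanar iff KL · (KM × KN) = 0.
Expanding, this is linear in m: (10)m + (30) = 0.
So m = -3.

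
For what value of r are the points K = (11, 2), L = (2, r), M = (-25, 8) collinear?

The three points are collinear iff det[KL; KM] = 0.
This determinant is linear in r: (36)r + (-126) = 0, so r = 7/2.

7/2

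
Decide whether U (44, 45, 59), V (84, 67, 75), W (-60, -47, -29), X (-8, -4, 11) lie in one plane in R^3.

The four points are coplanar iff the 3×3 determinant with rows UV, UW, UX is zero.
Rows: (40, 22, 16), (-104, -92, -88), (-52, -49, -48).
Expanding along the first row: (40)(104) − (22)(416) + (16)(312) = 0.
Zero determinant ⇒ coplanar.

Yes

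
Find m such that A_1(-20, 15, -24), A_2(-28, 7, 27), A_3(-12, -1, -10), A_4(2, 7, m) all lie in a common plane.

-83

Normal to plane A_1A_2A_3: n = (704, 520, 192); plane equation n·P = -10888.
Requiring n·A_4 = -10888: (192)m + (5048) = -10888.
So m = -83.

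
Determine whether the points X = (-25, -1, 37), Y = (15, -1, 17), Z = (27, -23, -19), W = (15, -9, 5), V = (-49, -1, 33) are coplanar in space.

No

The plane through X, Y, Z has normal n = XY × XZ = (-440, 1200, -880) and equation n·P = -22760.
Checking the remaining points: n·W = -21800, n·V = -8680.
Since n·W = -21800 ≠ -22760, W is off the plane and the points are not all coplanar.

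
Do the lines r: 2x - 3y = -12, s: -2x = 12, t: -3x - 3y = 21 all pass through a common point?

No

The three lines meet at one point iff the augmented coefficient matrix [aᵢ bᵢ cᵢ] has rank < 3, i.e. its determinant vanishes.
Here the determinant is -18.
Nonzero, so no common point exists.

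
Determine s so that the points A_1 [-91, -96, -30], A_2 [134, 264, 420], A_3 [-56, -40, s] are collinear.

40

Direction A_1A_2 = (225, 360, 450). From the x-coordinate of A_3, the parameter along the line is τ = (-56 − (-91))/225 = 7/45.
Then s = (-30) + 7/45·(450) = 40.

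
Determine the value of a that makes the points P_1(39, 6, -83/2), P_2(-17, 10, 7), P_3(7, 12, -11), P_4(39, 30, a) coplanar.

Normal to plane P_1P_2P_3: n = (-169, 156, -208); plane equation n·P = 2977.
Requiring n·P_4 = 2977: (-208)a + (-1911) = 2977.
So a = -47/2.

-47/2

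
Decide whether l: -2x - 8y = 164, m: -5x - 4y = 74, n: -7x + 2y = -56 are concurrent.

Yes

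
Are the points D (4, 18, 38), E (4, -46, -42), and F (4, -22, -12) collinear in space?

Yes

DE = (0, -64, -80), DF = (0, -40, -50).
Each component of DF is 5/8 times the corresponding component of DE, so DF = 5/8·DE and the points are collinear.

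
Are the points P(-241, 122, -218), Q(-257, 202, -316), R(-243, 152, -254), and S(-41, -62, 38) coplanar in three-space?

The four points are coplanar iff the 3×3 determinant with rows PQ, PR, PS is zero.
Rows: (-16, 80, -98), (-2, 30, -36), (200, -184, 256).
Expanding along the first row: (-16)(1056) − (80)(6688) + (-98)(-5632) = 0.
Zero determinant ⇒ coplanar.

Yes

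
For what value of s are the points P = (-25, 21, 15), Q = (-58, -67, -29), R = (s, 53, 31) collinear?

-13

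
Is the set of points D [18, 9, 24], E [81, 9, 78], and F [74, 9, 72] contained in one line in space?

Yes

DE = (63, 0, 54), DF = (56, 0, 48).
DE × DF = (0, 0, 0).
The cross product vanishes, so the three points are collinear.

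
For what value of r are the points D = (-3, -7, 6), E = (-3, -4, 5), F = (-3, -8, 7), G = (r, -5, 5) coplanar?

The points are coplanar iff DE · (DF × DG) = 0.
Expanding, this is linear in r: (2)r + (6) = 0.
So r = -3.

-3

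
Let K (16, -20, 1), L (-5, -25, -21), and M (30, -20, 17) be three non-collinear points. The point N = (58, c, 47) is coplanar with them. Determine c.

The plane through K, L, M has equation −80x + 28y + 70z = -1770.
Substituting N: (28)c + (-1350) = -1770, so c = -15.

-15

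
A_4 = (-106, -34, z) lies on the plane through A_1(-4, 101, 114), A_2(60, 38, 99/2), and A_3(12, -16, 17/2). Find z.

9

A normal to the plane is n = A_1A_2 × A_1A_3 = (-900, 5720, -6480).
A_4 lies in the plane iff n · A_1A_4 = 0.
This gives (-6480)z + (58320) = 0, so z = 9.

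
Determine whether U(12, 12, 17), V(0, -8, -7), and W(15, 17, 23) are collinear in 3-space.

Yes

UV = (-12, -20, -24), UW = (3, 5, 6).
Each component of UW is -1/4 times the corresponding component of UV, so UW = -1/4·UV and the points are collinear.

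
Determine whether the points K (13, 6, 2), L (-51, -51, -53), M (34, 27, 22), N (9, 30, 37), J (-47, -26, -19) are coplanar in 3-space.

The plane through K, L, M has normal n = KL × KM = (15, 125, -147) and equation n·P = 651.
Checking the remaining points: n·N = -1554, n·J = -1162.
Since n·N = -1554 ≠ 651, N is off the plane and the points are not all coplanar.

No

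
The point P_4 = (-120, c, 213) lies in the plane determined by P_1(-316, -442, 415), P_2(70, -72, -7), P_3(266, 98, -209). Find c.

-272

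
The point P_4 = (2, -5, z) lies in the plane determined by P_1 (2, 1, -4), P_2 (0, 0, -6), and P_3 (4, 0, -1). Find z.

Coplanarity requires P_1P_2 · (P_1P_3 × P_1P_4) = 0.
P_1P_2 = (-2, -1, -2), P_1P_3 = (2, -1, 3); the triple product is linear in z with coefficient 4 and constant term 4.
Setting it to zero: z = -1.

-1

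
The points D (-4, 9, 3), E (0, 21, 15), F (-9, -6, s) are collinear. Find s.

-12

Collinearity requires DE × DF = 0; each component is linear in s.
The x-component gives (12)s + (144) = 0, so s = -12.
The remaining components then also vanish.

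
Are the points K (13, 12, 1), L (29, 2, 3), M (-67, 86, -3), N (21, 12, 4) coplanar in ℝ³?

No

With K as base: KL = (16, -10, 2), KM = (-80, 74, -4), KN = (8, 0, 3).
KM × KN = (222, 208, -592).
KL · (KM × KN) = 288.
Since 288 ≠ 0, the four points are not coplanar.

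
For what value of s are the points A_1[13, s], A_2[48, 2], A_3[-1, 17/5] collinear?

The three points are collinear iff det[A_1A_2; A_1A_3] = 0.
This determinant is linear in s: (-49)s + (147) = 0, so s = 3.

3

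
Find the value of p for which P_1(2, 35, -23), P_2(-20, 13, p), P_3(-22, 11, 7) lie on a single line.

9/2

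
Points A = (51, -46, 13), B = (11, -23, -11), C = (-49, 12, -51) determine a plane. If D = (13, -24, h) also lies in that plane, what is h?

A normal to the plane is n = AB × AC = (-80, -160, -20).
D lies in the plane iff n · AD = 0.
This gives (-20)h + (-220) = 0, so h = -11.

-11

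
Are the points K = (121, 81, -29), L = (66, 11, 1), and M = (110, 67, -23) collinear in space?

Yes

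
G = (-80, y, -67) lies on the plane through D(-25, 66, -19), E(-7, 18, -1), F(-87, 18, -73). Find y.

A normal to the plane is n = DE × DF = (3456, -144, -3840).
G lies in the plane iff n · DG = 0.
This gives (-144)y + (3744) = 0, so y = 26.

26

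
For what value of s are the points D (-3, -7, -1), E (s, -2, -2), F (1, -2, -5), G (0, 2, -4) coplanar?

Normal to plane DFG: n = (21, 0, 21); plane equation n·P = -84.
Requiring n·E = -84: (21)s + (-42) = -84.
So s = -2.

-2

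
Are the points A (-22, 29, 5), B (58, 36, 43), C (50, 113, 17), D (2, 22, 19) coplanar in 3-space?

The four points are coplanar iff the 3×3 determinant with rows AB, AC, AD is zero.
Rows: (80, 7, 38), (72, 84, 12), (24, -7, 14).
Expanding along the first row: (80)(1260) − (7)(720) + (38)(-2520) = 0.
Zero determinant ⇒ coplanar.

Yes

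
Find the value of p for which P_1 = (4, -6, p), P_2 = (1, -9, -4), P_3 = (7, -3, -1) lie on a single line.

-5/2

Collinearity requires P_1P_2 × P_1P_3 = 0; each component is linear in p.
The x-component gives (6)p + (15) = 0, so p = -5/2.
The remaining components then also vanish.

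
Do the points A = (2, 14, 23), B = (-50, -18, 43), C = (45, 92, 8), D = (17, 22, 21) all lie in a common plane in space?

No

With A as base: AB = (-52, -32, 20), AC = (43, 78, -15), AD = (15, 8, -2).
AC × AD = (-36, -139, -826).
AB · (AC × AD) = -10200.
Since -10200 ≠ 0, the four points are not coplanar.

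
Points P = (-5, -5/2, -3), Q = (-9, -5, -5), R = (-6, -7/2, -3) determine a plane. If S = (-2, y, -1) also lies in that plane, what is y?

-1

Coplanarity requires PQ · (PR × PS) = 0.
PQ = (-4, -5/2, -2), PR = (-1, -1, 0); the triple product is linear in y with coefficient 2 and constant term 2.
Setting it to zero: y = -1.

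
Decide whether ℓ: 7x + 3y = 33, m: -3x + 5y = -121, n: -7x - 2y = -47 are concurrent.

No

Intersecting ℓ and m: solving the 2×2 system gives (x, y) = (12, -17).
Substitute into n: (-7)(12) + (-2)(-17) = -50.
But n requires -47 ≠ -50, so the three lines have no common point.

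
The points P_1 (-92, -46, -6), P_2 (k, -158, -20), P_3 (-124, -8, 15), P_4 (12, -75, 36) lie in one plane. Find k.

Normal to plane P_1P_3P_4: n = (2205, 3528, -3024); plane equation n·P = -347004.
Requiring n·P_2 = -347004: (2205)k + (-496944) = -347004.
So k = 68.

68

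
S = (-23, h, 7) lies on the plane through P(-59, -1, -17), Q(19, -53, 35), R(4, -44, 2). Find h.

-25

The plane through P, Q, R has equation 1248x + 1794y − 78z = -74100.
Substituting S: (1794)h + (-29250) = -74100, so h = -25.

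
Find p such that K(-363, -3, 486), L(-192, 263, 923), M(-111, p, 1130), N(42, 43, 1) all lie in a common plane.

389

Normal to plane KLN: n = (-149112, 259920, -99864); plane equation n·P = 4813992.
Requiring n·M = 4813992: (259920)p + (-96294888) = 4813992.
So p = 389.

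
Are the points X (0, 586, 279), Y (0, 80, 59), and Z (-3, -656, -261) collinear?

XY = (0, -506, -220), XZ = (-3, -1242, -540).
Comparing components 3 and 1: (-220)(-3) − (0)(-540) = 660 ≠ 0, so XY and XZ are not parallel and the points are not collinear.

No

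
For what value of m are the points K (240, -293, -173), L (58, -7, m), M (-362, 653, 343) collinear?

-17

Collinearity requires KL × KM = 0; each component is linear in m.
The x-component gives (-946)m + (-16082) = 0, so m = -17.
The remaining components then also vanish.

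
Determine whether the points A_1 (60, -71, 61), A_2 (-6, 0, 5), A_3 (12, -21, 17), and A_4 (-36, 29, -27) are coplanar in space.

The four points are coplanar iff the 3×3 determinant with rows A_1A_2, A_1A_3, A_1A_4 is zero.
Rows: (-66, 71, -56), (-48, 50, -44), (-96, 100, -88).
Expanding along the first row: (-66)(0) − (71)(0) + (-56)(0) = 0.
Zero determinant ⇒ coplanar.

Yes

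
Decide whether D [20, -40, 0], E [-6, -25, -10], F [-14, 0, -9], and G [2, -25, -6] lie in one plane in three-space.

A normal to the plane through D, E, F is n = DE × DF = (265, 106, -530).
The plane has equation n·P = 1060. For G: n·G = 1060.
Equal, so G lies in the plane and all four are coplanar.

Yes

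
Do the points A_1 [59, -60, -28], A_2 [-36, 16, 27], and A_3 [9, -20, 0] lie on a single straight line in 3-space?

No

A_1A_2 = (-95, 76, 55), A_1A_3 = (-50, 40, 28).
Comparing components 2 and 3: (76)(28) − (55)(40) = -72 ≠ 0, so A_1A_2 and A_1A_3 are not parallel and the points are not collinear.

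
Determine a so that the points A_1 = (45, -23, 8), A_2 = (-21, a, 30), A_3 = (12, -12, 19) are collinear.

-1

Direction A_1A_3 = (-33, 11, 11). From the x-coordinate of A_2, the parameter along the line is τ = (-21 − 45)/(-33) = 2.
Then a = (-23) + 2·(11) = -1.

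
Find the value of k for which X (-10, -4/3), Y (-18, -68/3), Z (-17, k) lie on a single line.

-20

The three points are collinear iff det[XY; XZ] = 0.
This determinant is linear in k: (-8)k + (-160) = 0, so k = -20.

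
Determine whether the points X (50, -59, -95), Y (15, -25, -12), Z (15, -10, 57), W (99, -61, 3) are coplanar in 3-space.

No

A normal to the plane through X, Y, Z is n = XY × XZ = (1101, 2415, -525).
The plane has equation n·P = -37560. For W: n·W = -39891.
-39891 ≠ -37560, so W is off the plane.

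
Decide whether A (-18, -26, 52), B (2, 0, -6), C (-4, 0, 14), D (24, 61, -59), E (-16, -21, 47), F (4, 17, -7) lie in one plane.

Yes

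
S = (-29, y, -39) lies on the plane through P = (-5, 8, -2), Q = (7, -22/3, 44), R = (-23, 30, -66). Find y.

A normal to the plane is n = PQ × PR = (-92/3, -60, -12).
S lies in the plane iff n · PS = 0.
This gives (-60)y + (1660) = 0, so y = 83/3.

83/3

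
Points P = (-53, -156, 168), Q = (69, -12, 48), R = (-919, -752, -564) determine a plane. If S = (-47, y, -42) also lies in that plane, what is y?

-94

A normal to the plane is n = PQ × PR = (-176928, 193224, 51992).
S lies in the plane iff n · PS = 0.
This gives (193224)y + (18163056) = 0, so y = -94.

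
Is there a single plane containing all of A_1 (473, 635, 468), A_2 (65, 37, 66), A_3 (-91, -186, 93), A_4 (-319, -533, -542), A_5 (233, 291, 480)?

Yes

The plane through A_1, A_2, A_3 has normal n = A_1A_2 × A_1A_3 = (-105792, 73728, -2304) and equation n·P = -4300608.
Checking the remaining points: n·A_4 = -4300608, n·A_5 = -4300608.
All equal -4300608, so all 5 points lie in one plane.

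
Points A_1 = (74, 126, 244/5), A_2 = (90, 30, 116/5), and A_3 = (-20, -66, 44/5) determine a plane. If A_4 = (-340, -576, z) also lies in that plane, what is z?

-456/5

The plane through A_1, A_2, A_3 has equation −(5376/5)x + (15232/5)y − 12096z = -1430016/5.
Substituting A_4: (-12096)z + (-6945792/5) = -1430016/5, so z = -456/5.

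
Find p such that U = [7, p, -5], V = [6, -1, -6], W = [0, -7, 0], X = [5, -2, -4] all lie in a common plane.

0

Coplanarity ⇔ det[UV; UW; UX] = 0.
Expanding, this is linear in p: (-6)p + (0) = 0.
So p = 0.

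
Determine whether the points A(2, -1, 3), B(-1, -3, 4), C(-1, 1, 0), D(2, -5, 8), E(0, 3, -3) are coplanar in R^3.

The plane through A, B, C has normal n = AB × AC = (4, -12, -12) and equation n·P = -16.
Checking the remaining points: n·D = -28, n·E = 0.
Since n·D = -28 ≠ -16, D is off the plane and the points are not all coplanar.

No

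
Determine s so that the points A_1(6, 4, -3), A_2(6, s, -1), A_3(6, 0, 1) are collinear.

2

Collinearity requires A_1A_2 × A_1A_3 = 0; each component is linear in s.
The x-component gives (4)s + (-8) = 0, so s = 2.
The remaining components then also vanish.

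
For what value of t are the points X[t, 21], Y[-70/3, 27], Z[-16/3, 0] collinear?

Collinearity: (X − Y) must be parallel to (Z − Y) = (18, -27).
Cross-multiplying the components: (t − (-70/3))·(-27) = (-6)·(18).
Solving gives t = -58/3.

-58/3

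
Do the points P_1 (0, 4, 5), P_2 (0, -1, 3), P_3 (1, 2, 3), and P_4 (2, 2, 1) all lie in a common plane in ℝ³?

No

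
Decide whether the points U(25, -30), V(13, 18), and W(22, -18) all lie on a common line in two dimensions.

UV = (-12, 48), UW = (-3, 12).
Checking proportionality: UW = 1/4·UV, so the vectors are parallel and the points are collinear.

Yes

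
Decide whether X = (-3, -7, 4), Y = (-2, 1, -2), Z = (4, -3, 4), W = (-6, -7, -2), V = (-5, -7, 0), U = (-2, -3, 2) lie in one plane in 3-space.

No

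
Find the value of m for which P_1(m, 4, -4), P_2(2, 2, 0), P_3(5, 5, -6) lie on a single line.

4

Direction P_2P_3 = (3, 3, -6). From the y-coordinate of P_1, the parameter along the line is τ = (4 − 2)/3 = 2/3.
Then m = 2 + 2/3·(3) = 4.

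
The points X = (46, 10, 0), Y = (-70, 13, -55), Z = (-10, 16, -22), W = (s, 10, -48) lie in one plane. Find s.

-50

Normal to plane XYZ: n = (264, 528, -528); plane equation n·P = 17424.
Requiring n·W = 17424: (264)s + (30624) = 17424.
So s = -50.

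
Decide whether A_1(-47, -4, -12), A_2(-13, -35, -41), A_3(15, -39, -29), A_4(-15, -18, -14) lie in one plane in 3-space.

A normal to the plane through A_1, A_2, A_3 is n = A_1A_2 × A_1A_3 = (-488, -1220, 732).
The plane has equation n·P = 19032. For A_4: n·A_4 = 19032.
Equal, so A_4 lies in the plane and all four are coplanar.

Yes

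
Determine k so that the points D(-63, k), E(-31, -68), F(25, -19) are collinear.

-96

Collinearity: (D − E) must be parallel to (F − E) = (56, 49).
Cross-multiplying the components: (k − (-68))·(56) = (-32)·(49).
Solving gives k = -96.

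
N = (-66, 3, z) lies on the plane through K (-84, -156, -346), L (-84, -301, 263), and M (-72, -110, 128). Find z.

-13

The plane through K, L, M has equation −96744x + 7308y + 1740z = 6384408.
Substituting N: (1740)z + (6407028) = 6384408, so z = -13.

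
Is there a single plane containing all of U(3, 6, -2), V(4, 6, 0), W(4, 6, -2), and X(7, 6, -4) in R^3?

Yes

The four points are coplanar iff the 3×3 determinant with rows UV, UW, UX is zero.
Rows: (1, 0, 2), (1, 0, 0), (4, 0, -2).
Expanding along the first row: (1)(0) − (0)(-2) + (2)(0) = 0.
Zero determinant ⇒ coplanar.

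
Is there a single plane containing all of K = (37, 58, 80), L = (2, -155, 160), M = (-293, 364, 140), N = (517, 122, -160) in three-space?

Yes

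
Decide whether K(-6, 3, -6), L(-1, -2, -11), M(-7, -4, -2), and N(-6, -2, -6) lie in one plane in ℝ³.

No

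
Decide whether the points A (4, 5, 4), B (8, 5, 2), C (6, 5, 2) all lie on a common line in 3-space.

No

AB = (4, 0, -2), AC = (2, 0, -2).
AB × AC = (0, 4, 0).
The cross product is nonzero, so the points do not lie on one line.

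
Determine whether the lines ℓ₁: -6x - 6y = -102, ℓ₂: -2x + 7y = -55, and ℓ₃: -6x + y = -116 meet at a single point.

No

Lines aᵢx + bᵢy = cᵢ with pairwise distinct directions are concurrent exactly when det[aᵢ bᵢ cᵢ] = 0.
Here the determinant is -126.
Nonzero, so no common point exists.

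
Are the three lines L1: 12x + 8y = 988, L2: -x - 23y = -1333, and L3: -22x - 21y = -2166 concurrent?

Yes

Lines aᵢx + bᵢy = cᵢ with pairwise distinct directions are concurrent exactly when det[aᵢ bᵢ cᵢ] = 0.
Here the determinant is 0.
It vanishes, so the lines are concurrent at (45, 56).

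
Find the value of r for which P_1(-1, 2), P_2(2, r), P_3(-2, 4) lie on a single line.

The three points are collinear iff det[P_1P_2; P_1P_3] = 0.
This determinant is linear in r: (1)r + (4) = 0, so r = -4.

-4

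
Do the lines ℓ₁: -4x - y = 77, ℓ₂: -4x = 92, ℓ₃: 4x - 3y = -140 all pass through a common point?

The three lines meet at one point iff the augmented coefficient matrix [aᵢ bᵢ cᵢ] has rank < 3, i.e. its determinant vanishes.
Here the determinant is 12.
Nonzero, so no common point exists.

No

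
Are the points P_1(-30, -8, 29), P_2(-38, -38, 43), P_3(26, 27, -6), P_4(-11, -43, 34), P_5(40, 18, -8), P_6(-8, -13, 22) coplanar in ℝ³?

No

The plane through P_1, P_2, P_3 has normal n = P_1P_2 × P_1P_3 = (560, 504, 1400) and equation n·P = 19768.
Checking the remaining points: n·P_4 = 19768, n·P_5 = 20272, n·P_6 = 19768.
Since n·P_5 = 20272 ≠ 19768, P_5 is off the plane and the points are not all coplanar.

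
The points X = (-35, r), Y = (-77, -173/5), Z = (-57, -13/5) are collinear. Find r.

163/5

The three points are collinear iff det[XY; XZ] = 0.
This determinant is linear in r: (20)r + (-652) = 0, so r = 163/5.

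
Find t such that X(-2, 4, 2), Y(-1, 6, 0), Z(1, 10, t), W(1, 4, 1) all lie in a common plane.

The points are coplanar iff XY · (XZ × XW) = 0.
Expanding, this is linear in t: (6)t + (24) = 0.
So t = -4.

-4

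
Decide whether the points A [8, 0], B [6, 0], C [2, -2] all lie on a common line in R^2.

AB = (-2, 0), AC = (-6, -2).
If collinear, AC would be a scalar multiple of AB. But (-2)·(-2) ≠ (0)·(-6) (difference 4), so they are not parallel; the points are not collinear.

No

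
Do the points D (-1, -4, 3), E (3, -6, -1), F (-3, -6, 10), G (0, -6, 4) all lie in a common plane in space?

The four points are coplanar iff the 3×3 determinant with rows DE, DF, DG is zero.
Rows: (4, -2, -4), (-2, -2, 7), (1, -2, 1).
Expanding along the first row: (4)(12) − (-2)(-9) + (-4)(6) = 6.
Nonzero ⇒ not coplanar.

No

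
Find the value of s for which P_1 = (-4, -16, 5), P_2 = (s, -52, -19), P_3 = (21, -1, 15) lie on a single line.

-64

Collinearity requires P_1P_2 × P_1P_3 = 0; each component is linear in s.
The y-component gives (-10)s + (-640) = 0, so s = -64.
The remaining components then also vanish.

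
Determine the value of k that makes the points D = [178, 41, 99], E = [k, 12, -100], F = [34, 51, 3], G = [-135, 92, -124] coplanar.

-159

The points are coplanar iff DE · (DF × DG) = 0.
Expanding, this is linear in k: (2666)k + (423894) = 0.
So k = -159.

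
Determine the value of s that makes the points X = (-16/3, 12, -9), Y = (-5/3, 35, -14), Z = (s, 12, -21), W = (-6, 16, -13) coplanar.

-31/3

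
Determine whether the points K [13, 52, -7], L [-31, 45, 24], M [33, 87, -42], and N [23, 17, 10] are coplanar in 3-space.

Yes

A normal to the plane through K, L, M is n = KL × KM = (-840, -920, -1400).
The plane has equation n·P = -48960. For N: n·N = -48960.
Equal, so N lies in the plane and all four are coplanar.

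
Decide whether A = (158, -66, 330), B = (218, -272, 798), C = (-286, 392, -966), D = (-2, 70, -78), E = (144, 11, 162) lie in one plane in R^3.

The plane through A, B, C has normal n = AB × AC = (52632, -130032, -63984) and equation n·P = -4216752.
Checking the remaining points: n·D = -4216752, n·E = -4216752.
All equal -4216752, so all 5 points lie in one plane.

Yes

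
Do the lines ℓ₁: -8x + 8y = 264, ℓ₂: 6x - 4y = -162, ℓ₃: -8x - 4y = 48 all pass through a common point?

Intersecting ℓ₁ and ℓ₂: solving the 2×2 system gives (x, y) = (-15, 18).
Substitute into ℓ₃: (-8)(-15) + (-4)(18) = 48.
This equals 48, so (-15, 18) lies on all three lines and they are concurrent.

Yes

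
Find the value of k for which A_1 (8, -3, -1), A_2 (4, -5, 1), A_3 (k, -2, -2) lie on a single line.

10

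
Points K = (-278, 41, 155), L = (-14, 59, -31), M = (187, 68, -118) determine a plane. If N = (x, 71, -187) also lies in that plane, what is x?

A normal to the plane is n = KL × KM = (108, -14418, -1242).
N lies in the plane iff n · KN = 0.
This gives (108)x + (22248) = 0, so x = -206.

-206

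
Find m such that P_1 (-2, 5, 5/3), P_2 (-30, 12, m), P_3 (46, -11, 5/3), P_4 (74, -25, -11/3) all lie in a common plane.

-1

Coplanarity ⇔ det[P_1P_2; P_1P_3; P_1P_4] = 0.
Expanding, this is linear in m: (-224)m + (-224) = 0.
So m = -1.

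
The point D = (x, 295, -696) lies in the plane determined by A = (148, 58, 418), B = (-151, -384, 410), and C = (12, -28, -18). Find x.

108

Coplanarity requires AB · (AC × AD) = 0.
AB = (-299, -442, -8), AC = (-136, -86, -436); the triple product is linear in x with coefficient 192024 and constant term -20738592.
Setting it to zero: x = 108.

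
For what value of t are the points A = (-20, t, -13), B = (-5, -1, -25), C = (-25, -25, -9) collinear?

-19

Direction BC = (-20, -24, 16). From the x-coordinate of A, the parameter along the line is τ = (-20 − (-5))/(-20) = 3/4.
Then t = (-1) + 3/4·(-24) = -19.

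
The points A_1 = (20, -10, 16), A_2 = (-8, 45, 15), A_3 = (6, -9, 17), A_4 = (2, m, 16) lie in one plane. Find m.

14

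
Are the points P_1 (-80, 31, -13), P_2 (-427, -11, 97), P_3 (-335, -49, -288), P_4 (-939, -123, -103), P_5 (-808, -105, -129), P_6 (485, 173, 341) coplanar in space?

Yes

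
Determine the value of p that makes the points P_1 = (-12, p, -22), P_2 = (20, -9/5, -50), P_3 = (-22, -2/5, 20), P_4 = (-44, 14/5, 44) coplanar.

21/5

The points are coplanar iff P_1P_2 · (P_1P_3 × P_1P_4) = 0.
Expanding, this is linear in p: (532)p + (-11172/5) = 0.
So p = 21/5.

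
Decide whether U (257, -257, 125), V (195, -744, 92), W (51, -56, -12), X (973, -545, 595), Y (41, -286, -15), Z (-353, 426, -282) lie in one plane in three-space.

No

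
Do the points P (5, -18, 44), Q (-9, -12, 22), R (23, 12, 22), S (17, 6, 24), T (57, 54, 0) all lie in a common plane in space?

Yes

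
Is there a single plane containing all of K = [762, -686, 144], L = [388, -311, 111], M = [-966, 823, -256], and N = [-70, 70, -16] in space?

The four points are coplanar iff the 3×3 determinant with rows KL, KM, KN is zero.
Rows: (-374, 375, -33), (-1728, 1509, -400), (-832, 756, -160).
Expanding along the first row: (-374)(60960) − (375)(-56320) + (-33)(-50880) = 0.
Zero determinant ⇒ coplanar.

Yes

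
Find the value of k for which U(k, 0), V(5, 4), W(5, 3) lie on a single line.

The three points are collinear iff det[UV; UW] = 0.
This determinant is linear in k: (1)k + (-5) = 0, so k = 5.

5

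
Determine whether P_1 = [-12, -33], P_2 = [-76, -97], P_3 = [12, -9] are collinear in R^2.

Yes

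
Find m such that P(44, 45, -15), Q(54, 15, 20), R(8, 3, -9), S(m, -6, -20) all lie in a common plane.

-14

Normal to plane PQR: n = (1290, -1320, -1500); plane equation n·X = 19860.
Requiring n·S = 19860: (1290)m + (37920) = 19860.
So m = -14.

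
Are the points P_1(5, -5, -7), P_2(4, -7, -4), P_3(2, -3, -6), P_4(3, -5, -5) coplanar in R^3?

Yes

The four points are coplanar iff the 3×3 determinant with rows P_1P_2, P_1P_3, P_1P_4 is zero.
Rows: (-1, -2, 3), (-3, 2, 1), (-2, 0, 2).
Expanding along the first row: (-1)(4) − (-2)(-4) + (3)(4) = 0.
Zero determinant ⇒ coplanar.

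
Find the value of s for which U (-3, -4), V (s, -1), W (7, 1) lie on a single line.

3

Collinearity: (V − U) must be parallel to (W − U) = (10, 5).
Cross-multiplying the components: (s − (-3))·(5) = (3)·(10).
Solving gives s = 3.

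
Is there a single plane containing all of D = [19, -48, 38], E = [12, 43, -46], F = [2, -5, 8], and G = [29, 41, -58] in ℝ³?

A normal to the plane through D, E, F is n = DE × DF = (882, 1218, 1246).
The plane has equation n·P = 5642. For G: n·G = 3248.
3248 ≠ 5642, so G is off the plane.

No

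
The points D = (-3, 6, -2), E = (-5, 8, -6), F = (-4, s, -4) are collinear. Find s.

7

Direction DE = (-2, 2, -4). From the x-coordinate of F, the parameter along the line is τ = (-4 − (-3))/(-2) = 1/2.
Then s = 6 + 1/2·(2) = 7.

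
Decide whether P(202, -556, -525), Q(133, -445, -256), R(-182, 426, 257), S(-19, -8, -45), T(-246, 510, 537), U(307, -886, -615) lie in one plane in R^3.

No

The plane through P, Q, R has normal n = PQ × PR = (-177356, -49338, -25134) and equation n·X = 4801366.
Checking the remaining points: n·S = 4895498, n·T = 4970238, n·U = 4722586.
Since n·S = 4895498 ≠ 4801366, S is off the plane and the points are not all coplanar.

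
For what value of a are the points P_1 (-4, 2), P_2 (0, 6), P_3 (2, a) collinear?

8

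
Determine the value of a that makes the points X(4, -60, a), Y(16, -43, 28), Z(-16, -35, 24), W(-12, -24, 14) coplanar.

Coplanarity ⇔ det[XY; XZ; XW] = 0.
Expanding, this is linear in a: (384)a + (-16896) = 0.
So a = 44.

44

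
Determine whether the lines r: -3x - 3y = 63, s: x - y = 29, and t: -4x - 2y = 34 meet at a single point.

Yes

Intersecting r and s: solving the 2×2 system gives (x, y) = (4, -25).
Substitute into t: (-4)(4) + (-2)(-25) = 34.
This equals 34, so (4, -25) lies on all three lines and they are concurrent.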